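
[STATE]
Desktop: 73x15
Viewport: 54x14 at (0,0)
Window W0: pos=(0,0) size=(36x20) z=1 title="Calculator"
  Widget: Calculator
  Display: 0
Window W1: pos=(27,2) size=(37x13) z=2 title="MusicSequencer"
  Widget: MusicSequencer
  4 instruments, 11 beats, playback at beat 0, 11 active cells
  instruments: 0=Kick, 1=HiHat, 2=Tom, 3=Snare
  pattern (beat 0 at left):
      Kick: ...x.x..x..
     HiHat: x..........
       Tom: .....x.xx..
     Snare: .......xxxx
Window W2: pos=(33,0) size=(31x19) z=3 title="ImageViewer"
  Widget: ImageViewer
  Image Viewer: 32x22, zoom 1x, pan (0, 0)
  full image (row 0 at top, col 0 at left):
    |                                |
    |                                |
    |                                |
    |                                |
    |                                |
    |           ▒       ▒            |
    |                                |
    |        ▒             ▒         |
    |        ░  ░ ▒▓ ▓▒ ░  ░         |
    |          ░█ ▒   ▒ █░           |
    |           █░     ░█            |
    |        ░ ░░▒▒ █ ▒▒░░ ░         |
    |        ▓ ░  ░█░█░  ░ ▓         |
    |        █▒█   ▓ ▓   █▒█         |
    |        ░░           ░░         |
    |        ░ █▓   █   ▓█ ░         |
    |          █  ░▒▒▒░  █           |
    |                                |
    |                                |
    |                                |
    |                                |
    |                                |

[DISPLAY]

┏━━━━━━━━━━━━━━━━━━━━━━━━━━━━━━━━┏━━━━━━━━━━━━━━━━━━━━
┃ Calculator                     ┃ ImageViewer        
┠──────────────────────────┏━━━━━┠────────────────────
┃                          ┃ Musi┃                    
┃┌───┬───┬───┬───┐         ┠─────┃                    
┃│ 7 │ 8 │ 9 │ ÷ │         ┃     ┃                    
┃├───┼───┼───┼───┤         ┃  Kic┃                    
┃│ 4 │ 5 │ 6 │ × │         ┃ HiHa┃                    
┃├───┼───┼───┼───┤         ┃   To┃           ▒       ▒
┃│ 1 │ 2 │ 3 │ - │         ┃ Snar┃                    
┃├───┼───┼───┼───┤         ┃     ┃        ▒           
┃│ 0 │ . │ = │ + │         ┃     ┃        ░  ░ ▒▓ ▓▒ ░
┃├───┼───┼───┼───┤         ┃     ┃          ░█ ▒   ▒ █
┃│ C │ MC│ MR│ M+│         ┃     ┃           █░     ░█


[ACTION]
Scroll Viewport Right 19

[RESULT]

━━━━━━━━━━━━━━┏━━━━━━━━━━━━━━━━━━━━━━━━━━━━━┓         
              ┃ ImageViewer                 ┃         
────────┏━━━━━┠─────────────────────────────┨         
        ┃ Musi┃                             ┃         
        ┠─────┃                             ┃         
        ┃     ┃                             ┃         
        ┃  Kic┃                             ┃         
        ┃ HiHa┃                             ┃         
        ┃   To┃           ▒       ▒         ┃         
        ┃ Snar┃                             ┃         
        ┃     ┃        ▒             ▒      ┃         
        ┃     ┃        ░  ░ ▒▓ ▓▒ ░  ░      ┃         
        ┃     ┃          ░█ ▒   ▒ █░        ┃         
        ┃     ┃           █░     ░█         ┃         


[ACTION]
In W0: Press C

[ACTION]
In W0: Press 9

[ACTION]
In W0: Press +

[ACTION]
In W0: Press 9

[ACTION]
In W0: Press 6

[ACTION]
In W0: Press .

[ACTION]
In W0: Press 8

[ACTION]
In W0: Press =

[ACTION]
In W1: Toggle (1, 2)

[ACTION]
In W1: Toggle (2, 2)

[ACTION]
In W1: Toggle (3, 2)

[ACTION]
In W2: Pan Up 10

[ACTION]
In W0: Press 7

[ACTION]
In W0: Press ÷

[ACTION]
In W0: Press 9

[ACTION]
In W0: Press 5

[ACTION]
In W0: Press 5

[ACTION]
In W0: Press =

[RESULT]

━━━━━━━━━━━━━━┏━━━━━━━━━━━━━━━━━━━━━━━━━━━━━┓         
              ┃ ImageViewer                 ┃         
────────┏━━━━━┠─────────────────────────────┨         
  0.0073┃ Musi┃                             ┃         
        ┠─────┃                             ┃         
        ┃     ┃                             ┃         
        ┃  Kic┃                             ┃         
        ┃ HiHa┃                             ┃         
        ┃   To┃           ▒       ▒         ┃         
        ┃ Snar┃                             ┃         
        ┃     ┃        ▒             ▒      ┃         
        ┃     ┃        ░  ░ ▒▓ ▓▒ ░  ░      ┃         
        ┃     ┃          ░█ ▒   ▒ █░        ┃         
        ┃     ┃           █░     ░█         ┃         


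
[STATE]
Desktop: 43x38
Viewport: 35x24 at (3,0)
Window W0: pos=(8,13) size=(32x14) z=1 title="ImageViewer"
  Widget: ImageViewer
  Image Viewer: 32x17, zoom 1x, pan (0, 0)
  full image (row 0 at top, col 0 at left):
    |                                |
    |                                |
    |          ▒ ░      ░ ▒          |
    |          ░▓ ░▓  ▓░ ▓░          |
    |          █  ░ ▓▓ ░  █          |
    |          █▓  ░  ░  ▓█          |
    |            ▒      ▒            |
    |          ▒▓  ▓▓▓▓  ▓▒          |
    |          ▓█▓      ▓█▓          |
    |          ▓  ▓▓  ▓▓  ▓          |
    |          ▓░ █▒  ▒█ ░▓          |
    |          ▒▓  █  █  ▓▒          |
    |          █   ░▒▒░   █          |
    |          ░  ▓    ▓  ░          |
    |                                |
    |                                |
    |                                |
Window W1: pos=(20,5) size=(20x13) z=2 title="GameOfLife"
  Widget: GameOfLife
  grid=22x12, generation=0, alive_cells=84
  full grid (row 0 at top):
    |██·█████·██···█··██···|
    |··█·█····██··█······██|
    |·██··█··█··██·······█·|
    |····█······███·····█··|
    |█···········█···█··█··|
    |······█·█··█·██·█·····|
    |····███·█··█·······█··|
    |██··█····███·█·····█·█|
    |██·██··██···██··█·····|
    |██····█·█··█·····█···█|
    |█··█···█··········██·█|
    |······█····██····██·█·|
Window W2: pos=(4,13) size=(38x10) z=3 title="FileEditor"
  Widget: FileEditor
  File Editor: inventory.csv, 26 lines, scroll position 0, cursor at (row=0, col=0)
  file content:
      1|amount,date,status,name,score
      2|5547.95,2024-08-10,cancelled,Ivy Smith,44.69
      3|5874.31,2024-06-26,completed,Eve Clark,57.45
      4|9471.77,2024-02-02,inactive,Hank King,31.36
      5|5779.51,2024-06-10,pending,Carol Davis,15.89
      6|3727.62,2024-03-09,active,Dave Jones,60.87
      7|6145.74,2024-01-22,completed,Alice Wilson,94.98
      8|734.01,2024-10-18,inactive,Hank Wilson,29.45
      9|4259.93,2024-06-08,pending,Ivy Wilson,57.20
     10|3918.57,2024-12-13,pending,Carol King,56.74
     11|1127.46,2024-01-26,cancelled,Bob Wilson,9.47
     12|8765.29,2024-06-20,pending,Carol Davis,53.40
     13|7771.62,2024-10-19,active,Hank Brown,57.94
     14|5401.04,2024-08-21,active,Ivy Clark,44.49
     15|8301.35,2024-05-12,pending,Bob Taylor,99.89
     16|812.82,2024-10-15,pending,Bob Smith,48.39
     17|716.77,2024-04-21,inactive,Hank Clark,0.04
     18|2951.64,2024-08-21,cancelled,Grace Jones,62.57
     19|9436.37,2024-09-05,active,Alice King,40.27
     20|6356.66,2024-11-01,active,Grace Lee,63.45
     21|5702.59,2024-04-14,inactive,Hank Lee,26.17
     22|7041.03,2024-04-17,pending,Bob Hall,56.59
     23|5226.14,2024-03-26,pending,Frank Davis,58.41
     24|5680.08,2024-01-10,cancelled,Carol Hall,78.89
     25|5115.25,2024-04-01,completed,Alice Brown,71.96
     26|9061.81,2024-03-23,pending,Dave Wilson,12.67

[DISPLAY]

                                   
                                   
                                   
                                   
                                   
                 ┏━━━━━━━━━━━━━━━━━
                 ┃ GameOfLife      
                 ┠─────────────────
                 ┃Gen: 0           
                 ┃█··█··█··██······
                 ┃··█······███·····
                 ┃··········█···█··
                 ┃····█·█··█·██·█··
 ┏━━━━━━━━━━━━━━━━━━━━━━━━━━━━━━━━━
 ┃ FileEditor                      
 ┠─────────────────────────────────
 ┃█mount,date,status,name,score    
 ┃5547.95,2024-08-10,cancelled,Ivy 
 ┃5874.31,2024-06-26,completed,Eve 
 ┃9471.77,2024-02-02,inactive,Hank 
 ┃5779.51,2024-06-10,pending,Carol 
 ┃3727.62,2024-03-09,active,Dave Jo
 ┗━━━━━━━━━━━━━━━━━━━━━━━━━━━━━━━━━
     ┃          ▒▓  ▓▓▓▓  ▓▒       


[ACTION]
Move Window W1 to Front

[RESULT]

                                   
                                   
                                   
                                   
                                   
                 ┏━━━━━━━━━━━━━━━━━
                 ┃ GameOfLife      
                 ┠─────────────────
                 ┃Gen: 0           
                 ┃█··█··█··██······
                 ┃··█······███·····
                 ┃··········█···█··
                 ┃····█·█··█·██·█··
 ┏━━━━━━━━━━━━━━━┃··███·█··█·······
 ┃ FileEditor    ┃··█····███·█·····
 ┠───────────────┃·██··██···██··█··
 ┃█mount,date,sta┃····█·█··█·····█·
 ┃5547.95,2024-08┗━━━━━━━━━━━━━━━━━
 ┃5874.31,2024-06-26,completed,Eve 
 ┃9471.77,2024-02-02,inactive,Hank 
 ┃5779.51,2024-06-10,pending,Carol 
 ┃3727.62,2024-03-09,active,Dave Jo
 ┗━━━━━━━━━━━━━━━━━━━━━━━━━━━━━━━━━
     ┃          ▒▓  ▓▓▓▓  ▓▒       


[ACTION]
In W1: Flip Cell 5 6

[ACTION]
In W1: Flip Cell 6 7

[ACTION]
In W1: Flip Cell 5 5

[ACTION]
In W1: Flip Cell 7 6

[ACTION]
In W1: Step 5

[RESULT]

                                   
                                   
                                   
                                   
                                   
                 ┏━━━━━━━━━━━━━━━━━
                 ┃ GameOfLife      
                 ┠─────────────────
                 ┃Gen: 5           
                 ┃················█
                 ┃··········█······
                 ┃··········█·█····
                 ┃···········██····
 ┏━━━━━━━━━━━━━━━┃█····██··········
 ┃ FileEditor    ┃·█··█·██·········
 ┠───────────────┃·█····██·········
 ┃█mount,date,sta┃██····██··██·····
 ┃5547.95,2024-08┗━━━━━━━━━━━━━━━━━
 ┃5874.31,2024-06-26,completed,Eve 
 ┃9471.77,2024-02-02,inactive,Hank 
 ┃5779.51,2024-06-10,pending,Carol 
 ┃3727.62,2024-03-09,active,Dave Jo
 ┗━━━━━━━━━━━━━━━━━━━━━━━━━━━━━━━━━
     ┃          ▒▓  ▓▓▓▓  ▓▒       


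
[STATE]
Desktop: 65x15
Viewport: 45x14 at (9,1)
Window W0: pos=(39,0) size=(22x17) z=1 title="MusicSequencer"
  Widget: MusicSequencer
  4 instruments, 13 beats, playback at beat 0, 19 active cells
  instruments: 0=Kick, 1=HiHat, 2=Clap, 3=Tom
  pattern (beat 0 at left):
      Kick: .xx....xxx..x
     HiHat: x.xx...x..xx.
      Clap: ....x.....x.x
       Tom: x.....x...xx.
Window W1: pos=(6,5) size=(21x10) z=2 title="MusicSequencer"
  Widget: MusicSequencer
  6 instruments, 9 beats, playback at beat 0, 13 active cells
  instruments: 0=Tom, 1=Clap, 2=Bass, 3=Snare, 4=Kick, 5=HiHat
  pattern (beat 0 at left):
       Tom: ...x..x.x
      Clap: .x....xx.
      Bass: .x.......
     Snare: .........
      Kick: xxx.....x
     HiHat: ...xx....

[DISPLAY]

                              ┃ MusicSequence
                              ┠──────────────
                              ┃      ▼1234567
                              ┃  Kick·██····█
━━━━━━━━━━━━━━━━━┓            ┃ HiHat█·██···█
usicSequencer    ┃            ┃  Clap····█···
─────────────────┨            ┃   Tom█·····█·
    ▼12345678    ┃            ┃              
 Tom···█··█·█    ┃            ┃              
Clap·█····██·    ┃            ┃              
Bass·█·······    ┃            ┃              
nare·········    ┃            ┃              
Kick███·····█    ┃            ┃              
━━━━━━━━━━━━━━━━━┛            ┃              


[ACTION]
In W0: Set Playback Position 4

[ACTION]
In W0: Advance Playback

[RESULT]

                              ┃ MusicSequence
                              ┠──────────────
                              ┃      01234▼67
                              ┃  Kick·██····█
━━━━━━━━━━━━━━━━━┓            ┃ HiHat█·██···█
usicSequencer    ┃            ┃  Clap····█···
─────────────────┨            ┃   Tom█·····█·
    ▼12345678    ┃            ┃              
 Tom···█··█·█    ┃            ┃              
Clap·█····██·    ┃            ┃              
Bass·█·······    ┃            ┃              
nare·········    ┃            ┃              
Kick███·····█    ┃            ┃              
━━━━━━━━━━━━━━━━━┛            ┃              


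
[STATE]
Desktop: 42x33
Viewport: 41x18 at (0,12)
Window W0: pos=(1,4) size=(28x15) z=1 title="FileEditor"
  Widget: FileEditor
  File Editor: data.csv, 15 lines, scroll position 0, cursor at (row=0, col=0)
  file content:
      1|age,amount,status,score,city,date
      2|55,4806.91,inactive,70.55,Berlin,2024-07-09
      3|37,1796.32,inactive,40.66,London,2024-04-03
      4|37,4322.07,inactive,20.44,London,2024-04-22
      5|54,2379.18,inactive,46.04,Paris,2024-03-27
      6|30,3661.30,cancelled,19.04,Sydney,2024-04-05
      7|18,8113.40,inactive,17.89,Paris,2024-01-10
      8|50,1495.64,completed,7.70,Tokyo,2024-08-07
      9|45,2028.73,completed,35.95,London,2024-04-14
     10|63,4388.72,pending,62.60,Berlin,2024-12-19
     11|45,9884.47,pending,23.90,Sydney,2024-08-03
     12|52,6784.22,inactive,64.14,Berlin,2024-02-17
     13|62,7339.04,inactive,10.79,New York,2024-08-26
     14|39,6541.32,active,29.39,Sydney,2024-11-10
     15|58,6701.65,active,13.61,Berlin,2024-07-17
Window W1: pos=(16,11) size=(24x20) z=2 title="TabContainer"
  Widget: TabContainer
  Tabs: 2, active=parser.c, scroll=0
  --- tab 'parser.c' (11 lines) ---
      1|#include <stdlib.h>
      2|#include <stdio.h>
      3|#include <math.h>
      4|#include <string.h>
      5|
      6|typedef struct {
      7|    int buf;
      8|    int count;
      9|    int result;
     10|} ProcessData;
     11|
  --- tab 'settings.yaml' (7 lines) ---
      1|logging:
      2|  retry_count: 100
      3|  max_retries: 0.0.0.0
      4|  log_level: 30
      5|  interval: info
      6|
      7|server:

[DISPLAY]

 ┃30,3661.30,can┃ TabContainer         ┃ 
 ┃18,8113.40,ina┠──────────────────────┨ 
 ┃50,1495.64,com┃[parser.c]│ settings.y┃ 
 ┃45,2028.73,com┃──────────────────────┃ 
 ┃63,4388.72,pen┃#include <stdlib.h>   ┃ 
 ┃45,9884.47,pen┃#include <stdio.h>    ┃ 
 ┗━━━━━━━━━━━━━━┃#include <math.h>     ┃ 
                ┃#include <string.h>   ┃ 
                ┃                      ┃ 
                ┃typedef struct {      ┃ 
                ┃    int buf;          ┃ 
                ┃    int count;        ┃ 
                ┃    int result;       ┃ 
                ┃} ProcessData;        ┃ 
                ┃                      ┃ 
                ┃                      ┃ 
                ┃                      ┃ 
                ┃                      ┃ 


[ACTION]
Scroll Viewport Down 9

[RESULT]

 ┃45,2028.73,com┃──────────────────────┃ 
 ┃63,4388.72,pen┃#include <stdlib.h>   ┃ 
 ┃45,9884.47,pen┃#include <stdio.h>    ┃ 
 ┗━━━━━━━━━━━━━━┃#include <math.h>     ┃ 
                ┃#include <string.h>   ┃ 
                ┃                      ┃ 
                ┃typedef struct {      ┃ 
                ┃    int buf;          ┃ 
                ┃    int count;        ┃ 
                ┃    int result;       ┃ 
                ┃} ProcessData;        ┃ 
                ┃                      ┃ 
                ┃                      ┃ 
                ┃                      ┃ 
                ┃                      ┃ 
                ┗━━━━━━━━━━━━━━━━━━━━━━┛ 
                                         
                                         


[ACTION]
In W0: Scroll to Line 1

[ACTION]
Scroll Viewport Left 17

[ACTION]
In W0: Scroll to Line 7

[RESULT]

 ┃62,7339.04,ina┃──────────────────────┃ 
 ┃39,6541.32,act┃#include <stdlib.h>   ┃ 
 ┃58,6701.65,act┃#include <stdio.h>    ┃ 
 ┗━━━━━━━━━━━━━━┃#include <math.h>     ┃ 
                ┃#include <string.h>   ┃ 
                ┃                      ┃ 
                ┃typedef struct {      ┃ 
                ┃    int buf;          ┃ 
                ┃    int count;        ┃ 
                ┃    int result;       ┃ 
                ┃} ProcessData;        ┃ 
                ┃                      ┃ 
                ┃                      ┃ 
                ┃                      ┃ 
                ┃                      ┃ 
                ┗━━━━━━━━━━━━━━━━━━━━━━┛ 
                                         
                                         


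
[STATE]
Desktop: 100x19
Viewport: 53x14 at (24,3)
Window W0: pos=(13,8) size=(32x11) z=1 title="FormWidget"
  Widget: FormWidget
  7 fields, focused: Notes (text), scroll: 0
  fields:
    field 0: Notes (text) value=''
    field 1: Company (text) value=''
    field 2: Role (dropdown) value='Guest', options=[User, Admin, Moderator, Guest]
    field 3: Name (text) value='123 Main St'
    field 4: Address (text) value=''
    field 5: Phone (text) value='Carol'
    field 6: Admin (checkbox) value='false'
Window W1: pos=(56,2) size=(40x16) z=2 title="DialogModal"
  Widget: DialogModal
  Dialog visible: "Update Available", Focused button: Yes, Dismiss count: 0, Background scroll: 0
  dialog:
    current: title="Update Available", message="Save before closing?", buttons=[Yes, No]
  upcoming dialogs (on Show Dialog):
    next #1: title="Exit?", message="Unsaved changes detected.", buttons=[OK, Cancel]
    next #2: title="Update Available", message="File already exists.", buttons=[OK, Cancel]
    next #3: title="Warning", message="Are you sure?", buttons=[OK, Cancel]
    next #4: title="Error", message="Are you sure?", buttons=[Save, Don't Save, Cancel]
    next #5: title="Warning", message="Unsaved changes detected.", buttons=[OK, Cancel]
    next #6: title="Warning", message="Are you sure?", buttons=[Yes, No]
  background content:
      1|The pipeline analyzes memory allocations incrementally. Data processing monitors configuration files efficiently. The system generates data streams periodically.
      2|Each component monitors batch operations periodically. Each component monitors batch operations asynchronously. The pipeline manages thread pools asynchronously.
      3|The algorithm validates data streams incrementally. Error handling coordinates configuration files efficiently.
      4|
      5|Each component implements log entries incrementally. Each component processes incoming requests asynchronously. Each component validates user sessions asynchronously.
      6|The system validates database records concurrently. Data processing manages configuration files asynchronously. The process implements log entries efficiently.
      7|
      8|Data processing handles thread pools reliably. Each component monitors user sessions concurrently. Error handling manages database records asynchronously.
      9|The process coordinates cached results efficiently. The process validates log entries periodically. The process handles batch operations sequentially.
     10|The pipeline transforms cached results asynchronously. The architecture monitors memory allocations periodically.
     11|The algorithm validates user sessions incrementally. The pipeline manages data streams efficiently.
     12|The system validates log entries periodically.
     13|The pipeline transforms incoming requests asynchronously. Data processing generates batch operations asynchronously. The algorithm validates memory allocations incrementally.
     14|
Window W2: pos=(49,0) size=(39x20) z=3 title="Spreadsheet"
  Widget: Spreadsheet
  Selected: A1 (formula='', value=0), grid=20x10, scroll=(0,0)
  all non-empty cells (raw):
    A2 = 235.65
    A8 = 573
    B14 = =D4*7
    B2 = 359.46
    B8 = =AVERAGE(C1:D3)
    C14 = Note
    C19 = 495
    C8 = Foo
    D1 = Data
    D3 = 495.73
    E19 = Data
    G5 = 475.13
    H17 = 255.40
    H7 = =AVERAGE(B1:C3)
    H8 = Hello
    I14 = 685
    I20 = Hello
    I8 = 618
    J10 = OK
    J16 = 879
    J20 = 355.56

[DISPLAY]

                         ┃A1:                        
                         ┃       A       B       C   
                         ┃---------------------------
                         ┃  1      [0]       0       
                         ┃  2   235.65  359.46       
━━━━━━━━━━━━━━━━━━━━┓    ┃  3        0       0       
t                   ┃    ┃  4        0       0       
────────────────────┨    ┃  5        0       0       
    [              ]┃    ┃  6        0       0       
    [              ]┃    ┃  7        0       0       
    [Guest        ▼]┃    ┃  8      573   99.15Foo    
    [123 Main St   ]┃    ┃  9        0       0       
    [              ]┃    ┃ 10        0       0       
    [Carol         ]┃    ┃ 11        0       0       


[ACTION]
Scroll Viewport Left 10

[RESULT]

                                   ┃A1:              
                                   ┃       A       B 
                                   ┃-----------------
                                   ┃  1      [0]     
                                   ┃  2   235.65  359
━━━━━━━━━━━━━━━━━━━━━━━━━━━━━━┓    ┃  3        0     
 FormWidget                   ┃    ┃  4        0     
──────────────────────────────┨    ┃  5        0     
> Notes:      [              ]┃    ┃  6        0     
  Company:    [              ]┃    ┃  7        0     
  Role:       [Guest        ▼]┃    ┃  8      573   99
  Name:       [123 Main St   ]┃    ┃  9        0     
  Address:    [              ]┃    ┃ 10        0     
  Phone:      [Carol         ]┃    ┃ 11        0     


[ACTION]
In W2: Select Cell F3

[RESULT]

                                   ┃F3:              
                                   ┃       A       B 
                                   ┃-----------------
                                   ┃  1        0     
                                   ┃  2   235.65  359
━━━━━━━━━━━━━━━━━━━━━━━━━━━━━━┓    ┃  3        0     
 FormWidget                   ┃    ┃  4        0     
──────────────────────────────┨    ┃  5        0     
> Notes:      [              ]┃    ┃  6        0     
  Company:    [              ]┃    ┃  7        0     
  Role:       [Guest        ▼]┃    ┃  8      573   99
  Name:       [123 Main St   ]┃    ┃  9        0     
  Address:    [              ]┃    ┃ 10        0     
  Phone:      [Carol         ]┃    ┃ 11        0     


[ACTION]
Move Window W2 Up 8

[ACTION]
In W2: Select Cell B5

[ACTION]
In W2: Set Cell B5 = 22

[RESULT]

                                   ┃B5: 22           
                                   ┃       A       B 
                                   ┃-----------------
                                   ┃  1        0     
                                   ┃  2   235.65  359
━━━━━━━━━━━━━━━━━━━━━━━━━━━━━━┓    ┃  3        0     
 FormWidget                   ┃    ┃  4        0     
──────────────────────────────┨    ┃  5        0    [
> Notes:      [              ]┃    ┃  6        0     
  Company:    [              ]┃    ┃  7        0     
  Role:       [Guest        ▼]┃    ┃  8      573   99
  Name:       [123 Main St   ]┃    ┃  9        0     
  Address:    [              ]┃    ┃ 10        0     
  Phone:      [Carol         ]┃    ┃ 11        0     


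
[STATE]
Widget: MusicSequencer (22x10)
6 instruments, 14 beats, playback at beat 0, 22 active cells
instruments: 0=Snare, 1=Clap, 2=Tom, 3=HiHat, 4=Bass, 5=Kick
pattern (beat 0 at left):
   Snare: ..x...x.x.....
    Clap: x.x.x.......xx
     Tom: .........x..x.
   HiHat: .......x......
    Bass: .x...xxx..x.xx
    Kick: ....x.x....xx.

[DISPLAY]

      ▼1234567890123  
 Snare··█···█·█·····  
  Clap█·█·█·······██  
   Tom·········█··█·  
 HiHat·······█······  
  Bass·█···███··█·██  
  Kick····█·█····██·  
                      
                      
                      


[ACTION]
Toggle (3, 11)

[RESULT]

      ▼1234567890123  
 Snare··█···█·█·····  
  Clap█·█·█·······██  
   Tom·········█··█·  
 HiHat·······█···█··  
  Bass·█···███··█·██  
  Kick····█·█····██·  
                      
                      
                      


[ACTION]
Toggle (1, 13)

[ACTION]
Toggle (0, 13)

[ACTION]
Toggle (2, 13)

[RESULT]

      ▼1234567890123  
 Snare··█···█·█····█  
  Clap█·█·█·······█·  
   Tom·········█··██  
 HiHat·······█···█··  
  Bass·█···███··█·██  
  Kick····█·█····██·  
                      
                      
                      


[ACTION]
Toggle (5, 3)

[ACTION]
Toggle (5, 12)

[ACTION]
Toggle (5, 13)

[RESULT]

      ▼1234567890123  
 Snare··█···█·█····█  
  Clap█·█·█·······█·  
   Tom·········█··██  
 HiHat·······█···█··  
  Bass·█···███··█·██  
  Kick···██·█····█·█  
                      
                      
                      


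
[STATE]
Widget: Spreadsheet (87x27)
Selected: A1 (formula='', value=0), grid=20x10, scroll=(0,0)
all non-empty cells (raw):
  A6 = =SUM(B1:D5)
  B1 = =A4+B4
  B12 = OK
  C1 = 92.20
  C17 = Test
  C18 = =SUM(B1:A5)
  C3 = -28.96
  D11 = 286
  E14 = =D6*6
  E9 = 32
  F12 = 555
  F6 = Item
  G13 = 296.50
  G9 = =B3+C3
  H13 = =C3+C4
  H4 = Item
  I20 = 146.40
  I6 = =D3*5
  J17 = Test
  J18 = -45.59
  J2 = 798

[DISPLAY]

A1:                                                                                    
       A       B       C       D       E       F       G       H       I       J       
---------------------------------------------------------------------------------------
  1      [0]       0   92.20       0       0       0       0       0       0       0   
  2        0       0       0       0       0       0       0       0       0     798   
  3        0       0  -28.96       0       0       0       0       0       0       0   
  4        0       0       0       0       0       0       0Item           0       0   
  5        0       0       0       0       0       0       0       0       0       0   
  6    63.24       0       0       0       0Item           0       0       0       0   
  7        0       0       0       0       0       0       0       0       0       0   
  8        0       0       0       0       0       0       0       0       0       0   
  9        0       0       0       0      32       0  -28.96       0       0       0   
 10        0       0       0       0       0       0       0       0       0       0   
 11        0       0       0     286       0       0       0       0       0       0   
 12        0OK             0       0       0     555       0       0       0       0   
 13        0       0       0       0       0       0  296.50  -28.96       0       0   
 14        0       0       0       0       0       0       0       0       0       0   
 15        0       0       0       0       0       0       0       0       0       0   
 16        0       0       0       0       0       0       0       0       0       0   
 17        0       0Test           0       0       0       0       0       0Test       
 18        0       0       0       0       0       0       0       0       0  -45.59   
 19        0       0       0       0       0       0       0       0       0       0   
 20        0       0       0       0       0       0       0       0  146.40       0   
                                                                                       
                                                                                       
                                                                                       
                                                                                       


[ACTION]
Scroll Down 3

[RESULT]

A1:                                                                                    
       A       B       C       D       E       F       G       H       I       J       
---------------------------------------------------------------------------------------
  4        0       0       0       0       0       0       0Item           0       0   
  5        0       0       0       0       0       0       0       0       0       0   
  6    63.24       0       0       0       0Item           0       0       0       0   
  7        0       0       0       0       0       0       0       0       0       0   
  8        0       0       0       0       0       0       0       0       0       0   
  9        0       0       0       0      32       0  -28.96       0       0       0   
 10        0       0       0       0       0       0       0       0       0       0   
 11        0       0       0     286       0       0       0       0       0       0   
 12        0OK             0       0       0     555       0       0       0       0   
 13        0       0       0       0       0       0  296.50  -28.96       0       0   
 14        0       0       0       0       0       0       0       0       0       0   
 15        0       0       0       0       0       0       0       0       0       0   
 16        0       0       0       0       0       0       0       0       0       0   
 17        0       0Test           0       0       0       0       0       0Test       
 18        0       0       0       0       0       0       0       0       0  -45.59   
 19        0       0       0       0       0       0       0       0       0       0   
 20        0       0       0       0       0       0       0       0  146.40       0   
                                                                                       
                                                                                       
                                                                                       
                                                                                       
                                                                                       
                                                                                       
                                                                                       


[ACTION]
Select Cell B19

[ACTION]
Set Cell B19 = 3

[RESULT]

B19: 3                                                                                 
       A       B       C       D       E       F       G       H       I       J       
---------------------------------------------------------------------------------------
  4        0       0       0       0       0       0       0Item           0       0   
  5        0       0       0       0       0       0       0       0       0       0   
  6    63.24       0       0       0       0Item           0       0       0       0   
  7        0       0       0       0       0       0       0       0       0       0   
  8        0       0       0       0       0       0       0       0       0       0   
  9        0       0       0       0      32       0  -28.96       0       0       0   
 10        0       0       0       0       0       0       0       0       0       0   
 11        0       0       0     286       0       0       0       0       0       0   
 12        0OK             0       0       0     555       0       0       0       0   
 13        0       0       0       0       0       0  296.50  -28.96       0       0   
 14        0       0       0       0       0       0       0       0       0       0   
 15        0       0       0       0       0       0       0       0       0       0   
 16        0       0       0       0       0       0       0       0       0       0   
 17        0       0Test           0       0       0       0       0       0Test       
 18        0       0       0       0       0       0       0       0       0  -45.59   
 19        0     [3]       0       0       0       0       0       0       0       0   
 20        0       0       0       0       0       0       0       0  146.40       0   
                                                                                       
                                                                                       
                                                                                       
                                                                                       
                                                                                       
                                                                                       
                                                                                       


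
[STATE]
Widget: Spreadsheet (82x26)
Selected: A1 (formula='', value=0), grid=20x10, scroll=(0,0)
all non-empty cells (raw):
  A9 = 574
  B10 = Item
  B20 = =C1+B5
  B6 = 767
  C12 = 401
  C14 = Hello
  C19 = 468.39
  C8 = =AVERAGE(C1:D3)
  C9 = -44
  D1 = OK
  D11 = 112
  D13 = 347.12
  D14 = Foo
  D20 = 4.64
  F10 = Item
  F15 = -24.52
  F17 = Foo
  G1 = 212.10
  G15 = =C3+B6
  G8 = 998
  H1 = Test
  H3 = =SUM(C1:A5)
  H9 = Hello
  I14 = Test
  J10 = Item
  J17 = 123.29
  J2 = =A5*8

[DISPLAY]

A1:                                                                               
       A       B       C       D       E       F       G       H       I       J  
----------------------------------------------------------------------------------
  1      [0]       0       0OK             0       0  212.10Test           0      
  2        0       0       0       0       0       0       0       0       0      
  3        0       0       0       0       0       0       0       0       0      
  4        0       0       0       0       0       0       0       0       0      
  5        0       0       0       0       0       0       0       0       0      
  6        0     767       0       0       0       0       0       0       0      
  7        0       0       0       0       0       0       0       0       0      
  8        0       0       0       0       0       0     998       0       0      
  9      574       0     -44       0       0       0       0Hello          0      
 10        0Item           0       0       0Item           0       0       0Item  
 11        0       0       0     112       0       0       0       0       0      
 12        0       0     401       0       0       0       0       0       0      
 13        0       0       0  347.12       0       0       0       0       0      
 14        0       0Hello   Foo            0       0       0       0Test          
 15        0       0       0       0       0  -24.52     767       0       0      
 16        0       0       0       0       0       0       0       0       0      
 17        0       0       0       0       0Foo            0       0       0  123.
 18        0       0       0       0       0       0       0       0       0      
 19        0       0  468.39       0       0       0       0       0       0      
 20        0       0       0    4.64       0       0       0       0       0      
                                                                                  
                                                                                  
                                                                                  


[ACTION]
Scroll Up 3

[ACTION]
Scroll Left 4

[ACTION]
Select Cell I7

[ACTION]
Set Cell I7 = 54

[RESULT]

I7: 54                                                                            
       A       B       C       D       E       F       G       H       I       J  
----------------------------------------------------------------------------------
  1        0       0       0OK             0       0  212.10Test           0      
  2        0       0       0       0       0       0       0       0       0      
  3        0       0       0       0       0       0       0       0       0      
  4        0       0       0       0       0       0       0       0       0      
  5        0       0       0       0       0       0       0       0       0      
  6        0     767       0       0       0       0       0       0       0      
  7        0       0       0       0       0       0       0       0    [54]      
  8        0       0       0       0       0       0     998       0       0      
  9      574       0     -44       0       0       0       0Hello          0      
 10        0Item           0       0       0Item           0       0       0Item  
 11        0       0       0     112       0       0       0       0       0      
 12        0       0     401       0       0       0       0       0       0      
 13        0       0       0  347.12       0       0       0       0       0      
 14        0       0Hello   Foo            0       0       0       0Test          
 15        0       0       0       0       0  -24.52     767       0       0      
 16        0       0       0       0       0       0       0       0       0      
 17        0       0       0       0       0Foo            0       0       0  123.
 18        0       0       0       0       0       0       0       0       0      
 19        0       0  468.39       0       0       0       0       0       0      
 20        0       0       0    4.64       0       0       0       0       0      
                                                                                  
                                                                                  
                                                                                  


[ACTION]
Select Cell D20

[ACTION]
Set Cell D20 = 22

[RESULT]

D20: 22                                                                           
       A       B       C       D       E       F       G       H       I       J  
----------------------------------------------------------------------------------
  1        0       0       0OK             0       0  212.10Test           0      
  2        0       0       0       0       0       0       0       0       0      
  3        0       0       0       0       0       0       0       0       0      
  4        0       0       0       0       0       0       0       0       0      
  5        0       0       0       0       0       0       0       0       0      
  6        0     767       0       0       0       0       0       0       0      
  7        0       0       0       0       0       0       0       0      54      
  8        0       0       0       0       0       0     998       0       0      
  9      574       0     -44       0       0       0       0Hello          0      
 10        0Item           0       0       0Item           0       0       0Item  
 11        0       0       0     112       0       0       0       0       0      
 12        0       0     401       0       0       0       0       0       0      
 13        0       0       0  347.12       0       0       0       0       0      
 14        0       0Hello   Foo            0       0       0       0Test          
 15        0       0       0       0       0  -24.52     767       0       0      
 16        0       0       0       0       0       0       0       0       0      
 17        0       0       0       0       0Foo            0       0       0  123.
 18        0       0       0       0       0       0       0       0       0      
 19        0       0  468.39       0       0       0       0       0       0      
 20        0       0       0    [22]       0       0       0       0       0      
                                                                                  
                                                                                  
                                                                                  
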